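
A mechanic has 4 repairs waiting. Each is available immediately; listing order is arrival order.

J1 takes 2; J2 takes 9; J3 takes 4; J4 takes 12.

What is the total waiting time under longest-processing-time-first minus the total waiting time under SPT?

LPT (decreasing processing time): J4 J2 J3 J1.
J4: waits 0, runs 0→12
J2: waits 12, runs 12→21
J3: waits 21, runs 21→25
J1: waits 25, runs 25→27
Sum = 0+12+21+25 = 58.
SPT (increasing processing time): J1 J3 J2 J4.
J1: waits 0, runs 0→2
J3: waits 2, runs 2→6
J2: waits 6, runs 6→15
J4: waits 15, runs 15→27
Sum = 0+2+6+15 = 23.
Difference = 58 − 23 = 35.

35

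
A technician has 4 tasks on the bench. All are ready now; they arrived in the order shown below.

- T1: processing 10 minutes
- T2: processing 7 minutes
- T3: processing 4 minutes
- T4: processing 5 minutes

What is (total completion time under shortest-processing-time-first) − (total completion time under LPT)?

SPT (increasing processing time): T3 T4 T2 T1.
T3: 0→4
T4: 4→9
T2: 9→16
T1: 16→26
Sum = 4+9+16+26 = 55.
LPT (decreasing processing time): T1 T2 T4 T3.
T1: 0→10
T2: 10→17
T4: 17→22
T3: 22→26
Sum = 10+17+22+26 = 75.
Difference = 55 − 75 = -20.

-20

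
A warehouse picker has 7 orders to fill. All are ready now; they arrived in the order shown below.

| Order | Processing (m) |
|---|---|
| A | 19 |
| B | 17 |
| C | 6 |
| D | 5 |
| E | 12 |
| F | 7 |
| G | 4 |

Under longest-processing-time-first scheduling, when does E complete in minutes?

48

LPT (decreasing processing time): A B E F C D G.
A: 0→19
B: 19→36
E: 36→48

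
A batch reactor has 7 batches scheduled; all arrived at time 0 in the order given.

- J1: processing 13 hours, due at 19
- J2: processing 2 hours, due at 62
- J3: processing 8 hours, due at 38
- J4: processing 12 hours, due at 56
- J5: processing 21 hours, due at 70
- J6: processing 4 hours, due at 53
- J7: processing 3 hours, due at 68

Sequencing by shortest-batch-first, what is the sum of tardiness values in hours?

SPT (increasing processing time): J2 J7 J6 J3 J4 J1 J5.
J2: 0→2, due 62, tardiness 0
J7: 2→5, due 68, tardiness 0
J6: 5→9, due 53, tardiness 0
J3: 9→17, due 38, tardiness 0
J4: 17→29, due 56, tardiness 0
J1: 29→42, due 19, tardiness 23
J5: 42→63, due 70, tardiness 0
Sum = 0+0+0+0+0+23+0 = 23.

23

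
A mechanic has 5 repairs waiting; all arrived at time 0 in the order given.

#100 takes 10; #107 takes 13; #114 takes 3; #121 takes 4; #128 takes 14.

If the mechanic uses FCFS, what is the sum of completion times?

133

FIFO (arrival order): #100 #107 #114 #121 #128.
#100: 0→10
#107: 10→23
#114: 23→26
#121: 26→30
#128: 30→44
Sum = 10+23+26+30+44 = 133.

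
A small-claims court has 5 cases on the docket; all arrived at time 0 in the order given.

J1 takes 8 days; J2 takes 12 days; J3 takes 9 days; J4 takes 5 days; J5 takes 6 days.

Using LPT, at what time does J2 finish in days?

12

LPT (decreasing processing time): J2 J3 J1 J5 J4.
J2: 0→12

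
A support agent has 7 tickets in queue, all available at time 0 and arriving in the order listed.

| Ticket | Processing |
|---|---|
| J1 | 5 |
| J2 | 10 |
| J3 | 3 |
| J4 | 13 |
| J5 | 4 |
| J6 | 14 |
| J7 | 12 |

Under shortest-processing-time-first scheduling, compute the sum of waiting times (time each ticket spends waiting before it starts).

SPT (increasing processing time): J3 J5 J1 J2 J7 J4 J6.
J3: waits 0, runs 0→3
J5: waits 3, runs 3→7
J1: waits 7, runs 7→12
J2: waits 12, runs 12→22
J7: waits 22, runs 22→34
J4: waits 34, runs 34→47
J6: waits 47, runs 47→61
Sum = 0+3+7+12+22+34+47 = 125.

125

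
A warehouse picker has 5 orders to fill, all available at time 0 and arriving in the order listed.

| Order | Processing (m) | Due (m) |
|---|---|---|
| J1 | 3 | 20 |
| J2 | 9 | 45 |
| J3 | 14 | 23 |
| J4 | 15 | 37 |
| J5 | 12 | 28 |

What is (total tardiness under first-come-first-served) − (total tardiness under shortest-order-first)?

1

FIFO (arrival order): J1 J2 J3 J4 J5.
J1: 0→3, due 20, tardiness 0
J2: 3→12, due 45, tardiness 0
J3: 12→26, due 23, tardiness 3
J4: 26→41, due 37, tardiness 4
J5: 41→53, due 28, tardiness 25
Sum = 0+0+3+4+25 = 32.
SPT (increasing processing time): J1 J2 J5 J3 J4.
J1: 0→3, due 20, tardiness 0
J2: 3→12, due 45, tardiness 0
J5: 12→24, due 28, tardiness 0
J3: 24→38, due 23, tardiness 15
J4: 38→53, due 37, tardiness 16
Sum = 0+0+0+15+16 = 31.
Difference = 32 − 31 = 1.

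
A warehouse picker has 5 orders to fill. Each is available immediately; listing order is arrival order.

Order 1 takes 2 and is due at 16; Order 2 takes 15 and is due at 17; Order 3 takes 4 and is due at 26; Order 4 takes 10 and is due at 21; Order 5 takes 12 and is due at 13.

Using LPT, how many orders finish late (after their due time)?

LPT (decreasing processing time): Order 2 Order 5 Order 4 Order 3 Order 1.
Order 2: 0→15, due 17, tardiness 0
Order 5: 15→27, due 13, tardiness 14
Order 4: 27→37, due 21, tardiness 16
Order 3: 37→41, due 26, tardiness 15
Order 1: 41→43, due 16, tardiness 27
Late orders: 4.

4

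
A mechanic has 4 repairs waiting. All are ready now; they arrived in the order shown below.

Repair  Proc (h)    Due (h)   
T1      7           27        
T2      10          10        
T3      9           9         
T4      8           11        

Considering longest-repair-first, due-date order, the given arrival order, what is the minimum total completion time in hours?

84

LPT (decreasing processing time): T2 T3 T4 T1.
T2: 0→10
T3: 10→19
T4: 19→27
T1: 27→34
Sum = 10+19+27+34 = 90.
EDD (increasing due date): T3 T2 T4 T1.
T3: 0→9
T2: 9→19
T4: 19→27
T1: 27→34
Sum = 9+19+27+34 = 89.
FIFO (arrival order): T1 T2 T3 T4.
T1: 0→7
T2: 7→17
T3: 17→26
T4: 26→34
Sum = 7+17+26+34 = 84.
LPT 90, EDD 89, FIFO 84 → minimum 84.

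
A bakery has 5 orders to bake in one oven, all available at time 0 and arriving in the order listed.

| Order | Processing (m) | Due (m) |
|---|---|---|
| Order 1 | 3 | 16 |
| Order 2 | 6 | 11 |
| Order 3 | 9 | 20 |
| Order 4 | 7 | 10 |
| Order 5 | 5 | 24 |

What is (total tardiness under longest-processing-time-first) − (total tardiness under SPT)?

10

LPT (decreasing processing time): Order 3 Order 4 Order 2 Order 5 Order 1.
Order 3: 0→9, due 20, tardiness 0
Order 4: 9→16, due 10, tardiness 6
Order 2: 16→22, due 11, tardiness 11
Order 5: 22→27, due 24, tardiness 3
Order 1: 27→30, due 16, tardiness 14
Sum = 0+6+11+3+14 = 34.
SPT (increasing processing time): Order 1 Order 5 Order 2 Order 4 Order 3.
Order 1: 0→3, due 16, tardiness 0
Order 5: 3→8, due 24, tardiness 0
Order 2: 8→14, due 11, tardiness 3
Order 4: 14→21, due 10, tardiness 11
Order 3: 21→30, due 20, tardiness 10
Sum = 0+0+3+11+10 = 24.
Difference = 34 − 24 = 10.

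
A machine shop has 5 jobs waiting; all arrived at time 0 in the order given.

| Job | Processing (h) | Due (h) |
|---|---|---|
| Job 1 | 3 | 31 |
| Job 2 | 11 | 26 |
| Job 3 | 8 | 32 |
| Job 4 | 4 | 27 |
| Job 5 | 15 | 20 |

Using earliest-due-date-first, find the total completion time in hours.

EDD (increasing due date): Job 5 Job 2 Job 4 Job 1 Job 3.
Job 5: 0→15
Job 2: 15→26
Job 4: 26→30
Job 1: 30→33
Job 3: 33→41
Sum = 15+26+30+33+41 = 145.

145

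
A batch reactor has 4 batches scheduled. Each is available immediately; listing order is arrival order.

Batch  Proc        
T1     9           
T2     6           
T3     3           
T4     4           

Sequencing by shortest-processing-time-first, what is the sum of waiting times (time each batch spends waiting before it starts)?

SPT (increasing processing time): T3 T4 T2 T1.
T3: waits 0, runs 0→3
T4: waits 3, runs 3→7
T2: waits 7, runs 7→13
T1: waits 13, runs 13→22
Sum = 0+3+7+13 = 23.

23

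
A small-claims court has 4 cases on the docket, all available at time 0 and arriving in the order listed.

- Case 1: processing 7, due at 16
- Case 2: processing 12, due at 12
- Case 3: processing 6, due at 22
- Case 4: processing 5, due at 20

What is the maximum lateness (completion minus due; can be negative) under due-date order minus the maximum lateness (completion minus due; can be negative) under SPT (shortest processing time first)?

EDD (increasing due date): Case 2 Case 1 Case 4 Case 3.
Case 2: 0→12, due 12, lateness 0
Case 1: 12→19, due 16, lateness 3
Case 4: 19→24, due 20, lateness 4
Case 3: 24→30, due 22, lateness 8
Maximum = 8.
SPT (increasing processing time): Case 4 Case 3 Case 1 Case 2.
Case 4: 0→5, due 20, lateness -15
Case 3: 5→11, due 22, lateness -11
Case 1: 11→18, due 16, lateness 2
Case 2: 18→30, due 12, lateness 18
Maximum = 18.
Difference = 8 − 18 = -10.

-10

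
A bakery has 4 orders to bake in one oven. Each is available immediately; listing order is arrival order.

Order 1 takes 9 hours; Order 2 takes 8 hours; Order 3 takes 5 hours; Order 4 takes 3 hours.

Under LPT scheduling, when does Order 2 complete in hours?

LPT (decreasing processing time): Order 1 Order 2 Order 3 Order 4.
Order 1: 0→9
Order 2: 9→17

17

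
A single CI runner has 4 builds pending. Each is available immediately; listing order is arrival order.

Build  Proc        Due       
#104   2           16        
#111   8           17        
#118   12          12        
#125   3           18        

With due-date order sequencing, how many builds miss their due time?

EDD (increasing due date): #118 #104 #111 #125.
#118: 0→12, due 12, tardiness 0
#104: 12→14, due 16, tardiness 0
#111: 14→22, due 17, tardiness 5
#125: 22→25, due 18, tardiness 7
Late builds: 2.

2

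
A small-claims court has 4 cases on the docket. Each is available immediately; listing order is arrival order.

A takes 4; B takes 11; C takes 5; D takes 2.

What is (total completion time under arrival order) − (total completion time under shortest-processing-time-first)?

FIFO (arrival order): A B C D.
A: 0→4
B: 4→15
C: 15→20
D: 20→22
Sum = 4+15+20+22 = 61.
SPT (increasing processing time): D A C B.
D: 0→2
A: 2→6
C: 6→11
B: 11→22
Sum = 2+6+11+22 = 41.
Difference = 61 − 41 = 20.

20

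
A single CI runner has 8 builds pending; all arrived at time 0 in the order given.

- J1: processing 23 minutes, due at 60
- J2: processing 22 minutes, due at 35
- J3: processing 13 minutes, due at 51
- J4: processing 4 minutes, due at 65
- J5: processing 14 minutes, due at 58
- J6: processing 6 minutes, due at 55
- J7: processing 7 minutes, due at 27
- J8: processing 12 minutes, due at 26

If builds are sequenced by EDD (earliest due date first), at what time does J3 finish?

EDD (increasing due date): J8 J7 J2 J3 J6 J5 J1 J4.
J8: 0→12
J7: 12→19
J2: 19→41
J3: 41→54

54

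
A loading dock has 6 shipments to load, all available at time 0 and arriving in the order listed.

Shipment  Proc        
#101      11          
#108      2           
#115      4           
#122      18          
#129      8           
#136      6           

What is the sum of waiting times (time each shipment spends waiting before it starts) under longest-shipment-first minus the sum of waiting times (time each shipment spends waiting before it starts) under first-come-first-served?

55

LPT (decreasing processing time): #122 #101 #129 #136 #115 #108.
#122: waits 0, runs 0→18
#101: waits 18, runs 18→29
#129: waits 29, runs 29→37
#136: waits 37, runs 37→43
#115: waits 43, runs 43→47
#108: waits 47, runs 47→49
Sum = 0+18+29+37+43+47 = 174.
FIFO (arrival order): #101 #108 #115 #122 #129 #136.
#101: waits 0, runs 0→11
#108: waits 11, runs 11→13
#115: waits 13, runs 13→17
#122: waits 17, runs 17→35
#129: waits 35, runs 35→43
#136: waits 43, runs 43→49
Sum = 0+11+13+17+35+43 = 119.
Difference = 174 − 119 = 55.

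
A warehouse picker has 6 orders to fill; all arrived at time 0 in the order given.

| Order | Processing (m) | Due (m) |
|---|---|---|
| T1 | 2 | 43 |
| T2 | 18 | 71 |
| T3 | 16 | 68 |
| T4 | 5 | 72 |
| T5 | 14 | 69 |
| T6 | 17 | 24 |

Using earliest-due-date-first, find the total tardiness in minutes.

EDD (increasing due date): T6 T1 T3 T5 T2 T4.
T6: 0→17, due 24, tardiness 0
T1: 17→19, due 43, tardiness 0
T3: 19→35, due 68, tardiness 0
T5: 35→49, due 69, tardiness 0
T2: 49→67, due 71, tardiness 0
T4: 67→72, due 72, tardiness 0
Sum = 0+0+0+0+0+0 = 0.

0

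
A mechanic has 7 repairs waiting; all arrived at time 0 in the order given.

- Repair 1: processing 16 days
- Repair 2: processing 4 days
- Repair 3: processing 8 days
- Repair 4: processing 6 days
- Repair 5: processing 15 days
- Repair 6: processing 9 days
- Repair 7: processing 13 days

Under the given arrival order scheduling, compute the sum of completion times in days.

276

FIFO (arrival order): Repair 1 Repair 2 Repair 3 Repair 4 Repair 5 Repair 6 Repair 7.
Repair 1: 0→16
Repair 2: 16→20
Repair 3: 20→28
Repair 4: 28→34
Repair 5: 34→49
Repair 6: 49→58
Repair 7: 58→71
Sum = 16+20+28+34+49+58+71 = 276.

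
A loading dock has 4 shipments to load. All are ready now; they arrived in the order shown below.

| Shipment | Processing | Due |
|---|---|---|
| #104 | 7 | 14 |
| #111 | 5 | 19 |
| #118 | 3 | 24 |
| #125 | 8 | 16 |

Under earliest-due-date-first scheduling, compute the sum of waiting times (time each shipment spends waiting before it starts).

EDD (increasing due date): #104 #125 #111 #118.
#104: waits 0, runs 0→7
#125: waits 7, runs 7→15
#111: waits 15, runs 15→20
#118: waits 20, runs 20→23
Sum = 0+7+15+20 = 42.

42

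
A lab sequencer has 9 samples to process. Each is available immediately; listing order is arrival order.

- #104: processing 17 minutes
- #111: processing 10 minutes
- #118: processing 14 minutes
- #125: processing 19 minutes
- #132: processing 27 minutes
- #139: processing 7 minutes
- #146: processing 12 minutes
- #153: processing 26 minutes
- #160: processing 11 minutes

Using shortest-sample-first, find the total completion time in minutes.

SPT (increasing processing time): #139 #111 #160 #146 #118 #104 #125 #153 #132.
#139: 0→7
#111: 7→17
#160: 17→28
#146: 28→40
#118: 40→54
#104: 54→71
#125: 71→90
#153: 90→116
#132: 116→143
Sum = 7+17+28+40+54+71+90+116+143 = 566.

566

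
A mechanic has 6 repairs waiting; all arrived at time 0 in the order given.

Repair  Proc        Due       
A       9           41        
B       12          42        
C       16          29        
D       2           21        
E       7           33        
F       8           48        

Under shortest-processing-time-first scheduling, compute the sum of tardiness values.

25

SPT (increasing processing time): D E F A B C.
D: 0→2, due 21, tardiness 0
E: 2→9, due 33, tardiness 0
F: 9→17, due 48, tardiness 0
A: 17→26, due 41, tardiness 0
B: 26→38, due 42, tardiness 0
C: 38→54, due 29, tardiness 25
Sum = 0+0+0+0+0+25 = 25.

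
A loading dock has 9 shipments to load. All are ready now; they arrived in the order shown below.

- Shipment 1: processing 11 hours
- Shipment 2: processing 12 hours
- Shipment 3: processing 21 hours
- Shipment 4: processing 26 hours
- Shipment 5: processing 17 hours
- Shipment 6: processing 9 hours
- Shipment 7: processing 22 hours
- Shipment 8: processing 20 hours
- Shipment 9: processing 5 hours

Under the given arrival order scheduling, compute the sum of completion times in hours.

FIFO (arrival order): Shipment 1 Shipment 2 Shipment 3 Shipment 4 Shipment 5 Shipment 6 Shipment 7 Shipment 8 Shipment 9.
Shipment 1: 0→11
Shipment 2: 11→23
Shipment 3: 23→44
Shipment 4: 44→70
Shipment 5: 70→87
Shipment 6: 87→96
Shipment 7: 96→118
Shipment 8: 118→138
Shipment 9: 138→143
Sum = 11+23+44+70+87+96+118+138+143 = 730.

730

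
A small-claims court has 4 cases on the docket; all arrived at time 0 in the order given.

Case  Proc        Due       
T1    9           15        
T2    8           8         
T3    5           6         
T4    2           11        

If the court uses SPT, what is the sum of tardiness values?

SPT (increasing processing time): T4 T3 T2 T1.
T4: 0→2, due 11, tardiness 0
T3: 2→7, due 6, tardiness 1
T2: 7→15, due 8, tardiness 7
T1: 15→24, due 15, tardiness 9
Sum = 0+1+7+9 = 17.

17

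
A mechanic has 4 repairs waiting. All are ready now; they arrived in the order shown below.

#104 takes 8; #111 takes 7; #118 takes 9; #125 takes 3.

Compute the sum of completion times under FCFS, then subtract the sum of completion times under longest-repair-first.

-3

FIFO (arrival order): #104 #111 #118 #125.
#104: 0→8
#111: 8→15
#118: 15→24
#125: 24→27
Sum = 8+15+24+27 = 74.
LPT (decreasing processing time): #118 #104 #111 #125.
#118: 0→9
#104: 9→17
#111: 17→24
#125: 24→27
Sum = 9+17+24+27 = 77.
Difference = 74 − 77 = -3.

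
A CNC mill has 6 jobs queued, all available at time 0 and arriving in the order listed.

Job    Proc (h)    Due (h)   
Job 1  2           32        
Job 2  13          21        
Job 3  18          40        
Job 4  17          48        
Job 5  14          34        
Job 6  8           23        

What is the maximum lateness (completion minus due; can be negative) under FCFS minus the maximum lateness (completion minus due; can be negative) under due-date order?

FIFO (arrival order): Job 1 Job 2 Job 3 Job 4 Job 5 Job 6.
Job 1: 0→2, due 32, lateness -30
Job 2: 2→15, due 21, lateness -6
Job 3: 15→33, due 40, lateness -7
Job 4: 33→50, due 48, lateness 2
Job 5: 50→64, due 34, lateness 30
Job 6: 64→72, due 23, lateness 49
Maximum = 49.
EDD (increasing due date): Job 2 Job 6 Job 1 Job 5 Job 3 Job 4.
Job 2: 0→13, due 21, lateness -8
Job 6: 13→21, due 23, lateness -2
Job 1: 21→23, due 32, lateness -9
Job 5: 23→37, due 34, lateness 3
Job 3: 37→55, due 40, lateness 15
Job 4: 55→72, due 48, lateness 24
Maximum = 24.
Difference = 49 − 24 = 25.

25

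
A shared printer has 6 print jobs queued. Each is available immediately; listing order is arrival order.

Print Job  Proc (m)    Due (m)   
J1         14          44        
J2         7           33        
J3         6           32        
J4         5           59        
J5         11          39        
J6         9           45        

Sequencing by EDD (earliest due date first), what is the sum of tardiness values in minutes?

EDD (increasing due date): J3 J2 J5 J1 J6 J4.
J3: 0→6, due 32, tardiness 0
J2: 6→13, due 33, tardiness 0
J5: 13→24, due 39, tardiness 0
J1: 24→38, due 44, tardiness 0
J6: 38→47, due 45, tardiness 2
J4: 47→52, due 59, tardiness 0
Sum = 0+0+0+0+2+0 = 2.

2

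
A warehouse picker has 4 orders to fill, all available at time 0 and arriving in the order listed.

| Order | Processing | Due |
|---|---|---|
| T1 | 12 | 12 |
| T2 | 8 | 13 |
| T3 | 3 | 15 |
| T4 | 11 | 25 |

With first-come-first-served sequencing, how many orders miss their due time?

3

FIFO (arrival order): T1 T2 T3 T4.
T1: 0→12, due 12, tardiness 0
T2: 12→20, due 13, tardiness 7
T3: 20→23, due 15, tardiness 8
T4: 23→34, due 25, tardiness 9
Late orders: 3.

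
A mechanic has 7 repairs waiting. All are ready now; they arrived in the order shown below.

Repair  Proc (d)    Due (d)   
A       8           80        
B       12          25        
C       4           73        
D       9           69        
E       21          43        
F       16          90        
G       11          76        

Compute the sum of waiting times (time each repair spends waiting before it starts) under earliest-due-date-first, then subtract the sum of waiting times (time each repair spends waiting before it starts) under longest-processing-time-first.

-58

EDD (increasing due date): B E D C G A F.
B: waits 0, runs 0→12
E: waits 12, runs 12→33
D: waits 33, runs 33→42
C: waits 42, runs 42→46
G: waits 46, runs 46→57
A: waits 57, runs 57→65
F: waits 65, runs 65→81
Sum = 0+12+33+42+46+57+65 = 255.
LPT (decreasing processing time): E F B G D A C.
E: waits 0, runs 0→21
F: waits 21, runs 21→37
B: waits 37, runs 37→49
G: waits 49, runs 49→60
D: waits 60, runs 60→69
A: waits 69, runs 69→77
C: waits 77, runs 77→81
Sum = 0+21+37+49+60+69+77 = 313.
Difference = 255 − 313 = -58.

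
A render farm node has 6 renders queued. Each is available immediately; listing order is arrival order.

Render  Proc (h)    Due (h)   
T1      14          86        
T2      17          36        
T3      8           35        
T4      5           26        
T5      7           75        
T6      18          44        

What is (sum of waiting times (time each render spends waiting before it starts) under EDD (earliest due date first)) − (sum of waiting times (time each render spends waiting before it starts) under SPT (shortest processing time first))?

29

EDD (increasing due date): T4 T3 T2 T6 T5 T1.
T4: waits 0, runs 0→5
T3: waits 5, runs 5→13
T2: waits 13, runs 13→30
T6: waits 30, runs 30→48
T5: waits 48, runs 48→55
T1: waits 55, runs 55→69
Sum = 0+5+13+30+48+55 = 151.
SPT (increasing processing time): T4 T5 T3 T1 T2 T6.
T4: waits 0, runs 0→5
T5: waits 5, runs 5→12
T3: waits 12, runs 12→20
T1: waits 20, runs 20→34
T2: waits 34, runs 34→51
T6: waits 51, runs 51→69
Sum = 0+5+12+20+34+51 = 122.
Difference = 151 − 122 = 29.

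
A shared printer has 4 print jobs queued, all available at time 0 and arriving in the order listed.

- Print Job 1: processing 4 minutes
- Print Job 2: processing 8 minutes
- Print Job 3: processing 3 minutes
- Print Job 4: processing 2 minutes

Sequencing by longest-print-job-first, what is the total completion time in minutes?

LPT (decreasing processing time): Print Job 2 Print Job 1 Print Job 3 Print Job 4.
Print Job 2: 0→8
Print Job 1: 8→12
Print Job 3: 12→15
Print Job 4: 15→17
Sum = 8+12+15+17 = 52.

52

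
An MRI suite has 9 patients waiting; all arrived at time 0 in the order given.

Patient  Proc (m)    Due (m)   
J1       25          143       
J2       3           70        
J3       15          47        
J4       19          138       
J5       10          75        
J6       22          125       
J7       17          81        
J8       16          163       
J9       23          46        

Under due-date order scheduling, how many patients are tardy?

0

EDD (increasing due date): J9 J3 J2 J5 J7 J6 J4 J1 J8.
J9: 0→23, due 46, tardiness 0
J3: 23→38, due 47, tardiness 0
J2: 38→41, due 70, tardiness 0
J5: 41→51, due 75, tardiness 0
J7: 51→68, due 81, tardiness 0
J6: 68→90, due 125, tardiness 0
J4: 90→109, due 138, tardiness 0
J1: 109→134, due 143, tardiness 0
J8: 134→150, due 163, tardiness 0
Late patients: 0.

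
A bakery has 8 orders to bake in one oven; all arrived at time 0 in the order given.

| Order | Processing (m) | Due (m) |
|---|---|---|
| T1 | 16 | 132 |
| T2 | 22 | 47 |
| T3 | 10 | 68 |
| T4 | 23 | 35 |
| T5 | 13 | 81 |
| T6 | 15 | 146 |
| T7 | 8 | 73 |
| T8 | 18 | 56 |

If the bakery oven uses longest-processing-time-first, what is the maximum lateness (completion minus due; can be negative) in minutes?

LPT (decreasing processing time): T4 T2 T8 T1 T6 T5 T3 T7.
T4: 0→23, due 35, lateness -12
T2: 23→45, due 47, lateness -2
T8: 45→63, due 56, lateness 7
T1: 63→79, due 132, lateness -53
T6: 79→94, due 146, lateness -52
T5: 94→107, due 81, lateness 26
T3: 107→117, due 68, lateness 49
T7: 117→125, due 73, lateness 52
Maximum = 52.

52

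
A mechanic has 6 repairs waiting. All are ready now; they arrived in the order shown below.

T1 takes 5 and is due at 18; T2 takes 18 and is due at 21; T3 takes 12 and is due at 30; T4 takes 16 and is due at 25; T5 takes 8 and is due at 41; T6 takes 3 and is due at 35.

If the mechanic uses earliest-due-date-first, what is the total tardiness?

EDD (increasing due date): T1 T2 T4 T3 T6 T5.
T1: 0→5, due 18, tardiness 0
T2: 5→23, due 21, tardiness 2
T4: 23→39, due 25, tardiness 14
T3: 39→51, due 30, tardiness 21
T6: 51→54, due 35, tardiness 19
T5: 54→62, due 41, tardiness 21
Sum = 0+2+14+21+19+21 = 77.

77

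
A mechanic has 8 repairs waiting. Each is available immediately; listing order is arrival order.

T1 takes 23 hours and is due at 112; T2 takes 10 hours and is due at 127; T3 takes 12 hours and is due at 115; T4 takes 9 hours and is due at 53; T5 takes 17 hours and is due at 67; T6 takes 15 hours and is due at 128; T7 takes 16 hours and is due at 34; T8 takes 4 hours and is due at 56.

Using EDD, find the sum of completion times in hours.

EDD (increasing due date): T7 T4 T8 T5 T1 T3 T2 T6.
T7: 0→16
T4: 16→25
T8: 25→29
T5: 29→46
T1: 46→69
T3: 69→81
T2: 81→91
T6: 91→106
Sum = 16+25+29+46+69+81+91+106 = 463.

463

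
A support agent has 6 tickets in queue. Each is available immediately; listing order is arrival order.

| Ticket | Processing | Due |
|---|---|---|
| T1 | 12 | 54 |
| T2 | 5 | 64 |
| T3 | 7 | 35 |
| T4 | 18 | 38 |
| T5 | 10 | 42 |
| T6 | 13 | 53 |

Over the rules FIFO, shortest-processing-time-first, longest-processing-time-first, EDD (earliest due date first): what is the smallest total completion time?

FIFO (arrival order): T1 T2 T3 T4 T5 T6.
T1: 0→12
T2: 12→17
T3: 17→24
T4: 24→42
T5: 42→52
T6: 52→65
Sum = 12+17+24+42+52+65 = 212.
SPT (increasing processing time): T2 T3 T5 T1 T6 T4.
T2: 0→5
T3: 5→12
T5: 12→22
T1: 22→34
T6: 34→47
T4: 47→65
Sum = 5+12+22+34+47+65 = 185.
LPT (decreasing processing time): T4 T6 T1 T5 T3 T2.
T4: 0→18
T6: 18→31
T1: 31→43
T5: 43→53
T3: 53→60
T2: 60→65
Sum = 18+31+43+53+60+65 = 270.
EDD (increasing due date): T3 T4 T5 T6 T1 T2.
T3: 0→7
T4: 7→25
T5: 25→35
T6: 35→48
T1: 48→60
T2: 60→65
Sum = 7+25+35+48+60+65 = 240.
FIFO 212, SPT 185, LPT 270, EDD 240 → minimum 185.

185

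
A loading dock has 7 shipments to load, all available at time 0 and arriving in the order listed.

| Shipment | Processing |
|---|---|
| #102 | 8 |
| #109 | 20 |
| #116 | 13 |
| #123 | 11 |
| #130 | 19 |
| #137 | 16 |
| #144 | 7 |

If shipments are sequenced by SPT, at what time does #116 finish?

39

SPT (increasing processing time): #144 #102 #123 #116 #137 #130 #109.
#144: 0→7
#102: 7→15
#123: 15→26
#116: 26→39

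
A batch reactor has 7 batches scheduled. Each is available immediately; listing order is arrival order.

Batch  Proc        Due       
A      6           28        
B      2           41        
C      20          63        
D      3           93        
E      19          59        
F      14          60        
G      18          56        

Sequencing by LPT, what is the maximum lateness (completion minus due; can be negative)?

49

LPT (decreasing processing time): C E G F A D B.
C: 0→20, due 63, lateness -43
E: 20→39, due 59, lateness -20
G: 39→57, due 56, lateness 1
F: 57→71, due 60, lateness 11
A: 71→77, due 28, lateness 49
D: 77→80, due 93, lateness -13
B: 80→82, due 41, lateness 41
Maximum = 49.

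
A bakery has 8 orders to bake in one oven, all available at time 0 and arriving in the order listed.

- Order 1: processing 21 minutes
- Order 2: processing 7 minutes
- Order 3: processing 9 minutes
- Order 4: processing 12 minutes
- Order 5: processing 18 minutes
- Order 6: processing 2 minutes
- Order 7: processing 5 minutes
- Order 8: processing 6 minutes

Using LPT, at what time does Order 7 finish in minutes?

78

LPT (decreasing processing time): Order 1 Order 5 Order 4 Order 3 Order 2 Order 8 Order 7 Order 6.
Order 1: 0→21
Order 5: 21→39
Order 4: 39→51
Order 3: 51→60
Order 2: 60→67
Order 8: 67→73
Order 7: 73→78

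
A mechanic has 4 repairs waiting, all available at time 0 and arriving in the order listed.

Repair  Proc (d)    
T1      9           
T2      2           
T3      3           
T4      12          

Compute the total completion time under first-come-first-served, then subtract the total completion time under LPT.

FIFO (arrival order): T1 T2 T3 T4.
T1: 0→9
T2: 9→11
T3: 11→14
T4: 14→26
Sum = 9+11+14+26 = 60.
LPT (decreasing processing time): T4 T1 T3 T2.
T4: 0→12
T1: 12→21
T3: 21→24
T2: 24→26
Sum = 12+21+24+26 = 83.
Difference = 60 − 83 = -23.

-23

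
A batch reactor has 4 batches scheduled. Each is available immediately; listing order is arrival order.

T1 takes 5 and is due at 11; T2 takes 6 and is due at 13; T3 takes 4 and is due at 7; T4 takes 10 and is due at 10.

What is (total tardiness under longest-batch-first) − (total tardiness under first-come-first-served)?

LPT (decreasing processing time): T4 T2 T1 T3.
T4: 0→10, due 10, tardiness 0
T2: 10→16, due 13, tardiness 3
T1: 16→21, due 11, tardiness 10
T3: 21→25, due 7, tardiness 18
Sum = 0+3+10+18 = 31.
FIFO (arrival order): T1 T2 T3 T4.
T1: 0→5, due 11, tardiness 0
T2: 5→11, due 13, tardiness 0
T3: 11→15, due 7, tardiness 8
T4: 15→25, due 10, tardiness 15
Sum = 0+0+8+15 = 23.
Difference = 31 − 23 = 8.

8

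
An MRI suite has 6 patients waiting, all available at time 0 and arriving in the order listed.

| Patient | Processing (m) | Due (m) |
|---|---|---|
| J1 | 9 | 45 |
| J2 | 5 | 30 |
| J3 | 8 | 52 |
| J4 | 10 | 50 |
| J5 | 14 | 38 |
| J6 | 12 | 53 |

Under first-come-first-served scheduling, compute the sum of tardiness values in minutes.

FIFO (arrival order): J1 J2 J3 J4 J5 J6.
J1: 0→9, due 45, tardiness 0
J2: 9→14, due 30, tardiness 0
J3: 14→22, due 52, tardiness 0
J4: 22→32, due 50, tardiness 0
J5: 32→46, due 38, tardiness 8
J6: 46→58, due 53, tardiness 5
Sum = 0+0+0+0+8+5 = 13.

13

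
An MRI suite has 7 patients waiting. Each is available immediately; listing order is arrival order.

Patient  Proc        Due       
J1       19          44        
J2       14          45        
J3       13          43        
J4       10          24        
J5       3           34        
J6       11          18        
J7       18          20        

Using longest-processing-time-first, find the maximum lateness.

61

LPT (decreasing processing time): J1 J7 J2 J3 J6 J4 J5.
J1: 0→19, due 44, lateness -25
J7: 19→37, due 20, lateness 17
J2: 37→51, due 45, lateness 6
J3: 51→64, due 43, lateness 21
J6: 64→75, due 18, lateness 57
J4: 75→85, due 24, lateness 61
J5: 85→88, due 34, lateness 54
Maximum = 61.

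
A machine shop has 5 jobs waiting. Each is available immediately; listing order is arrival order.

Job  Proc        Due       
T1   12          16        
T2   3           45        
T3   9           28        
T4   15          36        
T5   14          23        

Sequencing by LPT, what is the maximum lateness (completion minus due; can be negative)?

25

LPT (decreasing processing time): T4 T5 T1 T3 T2.
T4: 0→15, due 36, lateness -21
T5: 15→29, due 23, lateness 6
T1: 29→41, due 16, lateness 25
T3: 41→50, due 28, lateness 22
T2: 50→53, due 45, lateness 8
Maximum = 25.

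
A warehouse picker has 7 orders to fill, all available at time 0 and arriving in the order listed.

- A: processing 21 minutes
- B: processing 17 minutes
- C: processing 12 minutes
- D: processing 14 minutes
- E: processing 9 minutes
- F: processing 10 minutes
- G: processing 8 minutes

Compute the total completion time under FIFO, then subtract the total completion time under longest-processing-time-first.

FIFO (arrival order): A B C D E F G.
A: 0→21
B: 21→38
C: 38→50
D: 50→64
E: 64→73
F: 73→83
G: 83→91
Sum = 21+38+50+64+73+83+91 = 420.
LPT (decreasing processing time): A B D C F E G.
A: 0→21
B: 21→38
D: 38→52
C: 52→64
F: 64→74
E: 74→83
G: 83→91
Sum = 21+38+52+64+74+83+91 = 423.
Difference = 420 − 423 = -3.

-3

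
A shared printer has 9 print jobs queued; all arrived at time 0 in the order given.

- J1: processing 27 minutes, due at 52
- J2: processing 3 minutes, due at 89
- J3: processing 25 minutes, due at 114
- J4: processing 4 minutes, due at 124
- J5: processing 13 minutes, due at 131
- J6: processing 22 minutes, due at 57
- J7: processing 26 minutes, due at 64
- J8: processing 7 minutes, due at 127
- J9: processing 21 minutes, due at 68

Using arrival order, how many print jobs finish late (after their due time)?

FIFO (arrival order): J1 J2 J3 J4 J5 J6 J7 J8 J9.
J1: 0→27, due 52, tardiness 0
J2: 27→30, due 89, tardiness 0
J3: 30→55, due 114, tardiness 0
J4: 55→59, due 124, tardiness 0
J5: 59→72, due 131, tardiness 0
J6: 72→94, due 57, tardiness 37
J7: 94→120, due 64, tardiness 56
J8: 120→127, due 127, tardiness 0
J9: 127→148, due 68, tardiness 80
Late print jobs: 3.

3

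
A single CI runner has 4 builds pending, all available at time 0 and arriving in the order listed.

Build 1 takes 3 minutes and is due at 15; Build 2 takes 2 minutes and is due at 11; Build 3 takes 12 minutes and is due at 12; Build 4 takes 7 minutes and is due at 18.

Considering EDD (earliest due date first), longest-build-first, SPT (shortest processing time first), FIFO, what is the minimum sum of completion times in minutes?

EDD (increasing due date): Build 2 Build 3 Build 1 Build 4.
Build 2: 0→2
Build 3: 2→14
Build 1: 14→17
Build 4: 17→24
Sum = 2+14+17+24 = 57.
LPT (decreasing processing time): Build 3 Build 4 Build 1 Build 2.
Build 3: 0→12
Build 4: 12→19
Build 1: 19→22
Build 2: 22→24
Sum = 12+19+22+24 = 77.
SPT (increasing processing time): Build 2 Build 1 Build 4 Build 3.
Build 2: 0→2
Build 1: 2→5
Build 4: 5→12
Build 3: 12→24
Sum = 2+5+12+24 = 43.
FIFO (arrival order): Build 1 Build 2 Build 3 Build 4.
Build 1: 0→3
Build 2: 3→5
Build 3: 5→17
Build 4: 17→24
Sum = 3+5+17+24 = 49.
EDD 57, LPT 77, SPT 43, FIFO 49 → minimum 43.

43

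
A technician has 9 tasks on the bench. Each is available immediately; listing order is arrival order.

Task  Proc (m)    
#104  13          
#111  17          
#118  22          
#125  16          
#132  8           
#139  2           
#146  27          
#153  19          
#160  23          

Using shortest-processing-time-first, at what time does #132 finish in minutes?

10

SPT (increasing processing time): #139 #132 #104 #125 #111 #153 #118 #160 #146.
#139: 0→2
#132: 2→10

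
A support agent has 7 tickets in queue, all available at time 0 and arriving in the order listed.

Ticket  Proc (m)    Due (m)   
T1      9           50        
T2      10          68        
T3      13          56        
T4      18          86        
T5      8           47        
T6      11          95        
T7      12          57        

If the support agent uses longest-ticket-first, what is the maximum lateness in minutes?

LPT (decreasing processing time): T4 T3 T7 T6 T2 T1 T5.
T4: 0→18, due 86, lateness -68
T3: 18→31, due 56, lateness -25
T7: 31→43, due 57, lateness -14
T6: 43→54, due 95, lateness -41
T2: 54→64, due 68, lateness -4
T1: 64→73, due 50, lateness 23
T5: 73→81, due 47, lateness 34
Maximum = 34.

34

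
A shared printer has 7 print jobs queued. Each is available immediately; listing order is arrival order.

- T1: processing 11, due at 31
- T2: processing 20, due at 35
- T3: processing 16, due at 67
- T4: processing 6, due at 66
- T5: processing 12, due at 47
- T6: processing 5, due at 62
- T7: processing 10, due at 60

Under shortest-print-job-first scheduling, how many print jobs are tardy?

SPT (increasing processing time): T6 T4 T7 T1 T5 T3 T2.
T6: 0→5, due 62, tardiness 0
T4: 5→11, due 66, tardiness 0
T7: 11→21, due 60, tardiness 0
T1: 21→32, due 31, tardiness 1
T5: 32→44, due 47, tardiness 0
T3: 44→60, due 67, tardiness 0
T2: 60→80, due 35, tardiness 45
Late print jobs: 2.

2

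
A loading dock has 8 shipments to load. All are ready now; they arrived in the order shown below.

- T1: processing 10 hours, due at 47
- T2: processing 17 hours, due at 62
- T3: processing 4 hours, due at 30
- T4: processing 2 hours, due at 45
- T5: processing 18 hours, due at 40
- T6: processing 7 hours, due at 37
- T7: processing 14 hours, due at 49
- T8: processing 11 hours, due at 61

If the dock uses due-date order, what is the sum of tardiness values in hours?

32

EDD (increasing due date): T3 T6 T5 T4 T1 T7 T8 T2.
T3: 0→4, due 30, tardiness 0
T6: 4→11, due 37, tardiness 0
T5: 11→29, due 40, tardiness 0
T4: 29→31, due 45, tardiness 0
T1: 31→41, due 47, tardiness 0
T7: 41→55, due 49, tardiness 6
T8: 55→66, due 61, tardiness 5
T2: 66→83, due 62, tardiness 21
Sum = 0+0+0+0+0+6+5+21 = 32.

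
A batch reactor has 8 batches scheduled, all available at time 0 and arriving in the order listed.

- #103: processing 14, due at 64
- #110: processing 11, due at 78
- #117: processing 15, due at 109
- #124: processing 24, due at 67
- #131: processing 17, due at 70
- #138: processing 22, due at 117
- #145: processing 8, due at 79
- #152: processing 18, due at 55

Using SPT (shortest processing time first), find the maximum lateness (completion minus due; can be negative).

SPT (increasing processing time): #145 #110 #103 #117 #131 #152 #138 #124.
#145: 0→8, due 79, lateness -71
#110: 8→19, due 78, lateness -59
#103: 19→33, due 64, lateness -31
#117: 33→48, due 109, lateness -61
#131: 48→65, due 70, lateness -5
#152: 65→83, due 55, lateness 28
#138: 83→105, due 117, lateness -12
#124: 105→129, due 67, lateness 62
Maximum = 62.

62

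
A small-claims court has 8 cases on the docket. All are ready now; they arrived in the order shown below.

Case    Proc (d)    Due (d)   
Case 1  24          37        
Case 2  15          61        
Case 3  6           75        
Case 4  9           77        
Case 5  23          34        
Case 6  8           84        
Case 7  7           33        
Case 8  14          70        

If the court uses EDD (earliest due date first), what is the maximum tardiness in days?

EDD (increasing due date): Case 7 Case 5 Case 1 Case 2 Case 8 Case 3 Case 4 Case 6.
Case 7: 0→7, due 33, tardiness 0
Case 5: 7→30, due 34, tardiness 0
Case 1: 30→54, due 37, tardiness 17
Case 2: 54→69, due 61, tardiness 8
Case 8: 69→83, due 70, tardiness 13
Case 3: 83→89, due 75, tardiness 14
Case 4: 89→98, due 77, tardiness 21
Case 6: 98→106, due 84, tardiness 22
Maximum = 22.

22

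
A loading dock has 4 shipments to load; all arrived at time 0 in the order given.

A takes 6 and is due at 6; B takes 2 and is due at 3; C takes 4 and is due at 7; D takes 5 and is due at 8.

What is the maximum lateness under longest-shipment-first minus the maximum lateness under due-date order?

5

LPT (decreasing processing time): A D C B.
A: 0→6, due 6, lateness 0
D: 6→11, due 8, lateness 3
C: 11→15, due 7, lateness 8
B: 15→17, due 3, lateness 14
Maximum = 14.
EDD (increasing due date): B A C D.
B: 0→2, due 3, lateness -1
A: 2→8, due 6, lateness 2
C: 8→12, due 7, lateness 5
D: 12→17, due 8, lateness 9
Maximum = 9.
Difference = 14 − 9 = 5.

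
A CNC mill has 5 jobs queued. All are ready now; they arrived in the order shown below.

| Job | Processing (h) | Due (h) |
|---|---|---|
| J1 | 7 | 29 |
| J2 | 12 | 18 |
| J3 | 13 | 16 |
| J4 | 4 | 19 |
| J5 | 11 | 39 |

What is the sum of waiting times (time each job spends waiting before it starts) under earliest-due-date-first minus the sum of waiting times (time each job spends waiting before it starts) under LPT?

-14

EDD (increasing due date): J3 J2 J4 J1 J5.
J3: waits 0, runs 0→13
J2: waits 13, runs 13→25
J4: waits 25, runs 25→29
J1: waits 29, runs 29→36
J5: waits 36, runs 36→47
Sum = 0+13+25+29+36 = 103.
LPT (decreasing processing time): J3 J2 J5 J1 J4.
J3: waits 0, runs 0→13
J2: waits 13, runs 13→25
J5: waits 25, runs 25→36
J1: waits 36, runs 36→43
J4: waits 43, runs 43→47
Sum = 0+13+25+36+43 = 117.
Difference = 103 − 117 = -14.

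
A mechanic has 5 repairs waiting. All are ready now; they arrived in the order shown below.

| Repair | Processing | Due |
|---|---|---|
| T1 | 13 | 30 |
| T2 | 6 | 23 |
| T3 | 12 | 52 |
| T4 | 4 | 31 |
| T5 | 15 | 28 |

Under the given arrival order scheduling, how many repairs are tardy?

2

FIFO (arrival order): T1 T2 T3 T4 T5.
T1: 0→13, due 30, tardiness 0
T2: 13→19, due 23, tardiness 0
T3: 19→31, due 52, tardiness 0
T4: 31→35, due 31, tardiness 4
T5: 35→50, due 28, tardiness 22
Late repairs: 2.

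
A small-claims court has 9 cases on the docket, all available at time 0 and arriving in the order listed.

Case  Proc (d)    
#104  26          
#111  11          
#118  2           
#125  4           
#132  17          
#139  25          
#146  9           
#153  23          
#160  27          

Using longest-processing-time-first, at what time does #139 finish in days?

78

LPT (decreasing processing time): #160 #104 #139 #153 #132 #111 #146 #125 #118.
#160: 0→27
#104: 27→53
#139: 53→78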